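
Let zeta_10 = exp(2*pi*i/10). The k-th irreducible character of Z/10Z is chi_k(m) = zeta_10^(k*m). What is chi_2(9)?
chi_2(9) = zeta_10^18 = exp(-2*I*pi/5)

Working: chi_2(9) = zeta_10^(2*9) = zeta_10^18. Since zeta_10^10 = 1, this equals zeta_10^8 = exp(2*pi*i*8/10) = exp(-2*I*pi/5).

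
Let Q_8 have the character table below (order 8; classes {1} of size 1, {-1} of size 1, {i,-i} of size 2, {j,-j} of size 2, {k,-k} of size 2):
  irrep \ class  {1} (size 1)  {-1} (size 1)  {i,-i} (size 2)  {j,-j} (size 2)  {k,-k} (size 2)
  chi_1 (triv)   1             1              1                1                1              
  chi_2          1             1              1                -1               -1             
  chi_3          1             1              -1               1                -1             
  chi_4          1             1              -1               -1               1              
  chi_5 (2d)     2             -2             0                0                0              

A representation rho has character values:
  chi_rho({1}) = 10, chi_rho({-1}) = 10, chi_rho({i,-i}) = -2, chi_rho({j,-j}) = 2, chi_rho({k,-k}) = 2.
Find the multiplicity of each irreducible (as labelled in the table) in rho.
Multiplicities: chi_1: 3, chi_2: 1, chi_3: 3, chi_4: 3, chi_5: 0.

Derivation: Use <chi_rho, chi> = (1/|G|) sum_C |C| * chi_rho(C) * conj(chi(C)) with |G| = 8 for each irreducible chi in the table:
  <chi_rho, chi_1> = (1/8)[1*(10)*conj(1) + 1*(10)*conj(1) + 2*(-2)*conj(1) + 2*(2)*conj(1) + 2*(2)*conj(1)]
      = (1/8)[(10) + (10) + (-4) + (4) + (4)] = 24/8 = 3
  <chi_rho, chi_2> = (1/8)[1*(10)*conj(1) + 1*(10)*conj(1) + 2*(-2)*conj(1) + 2*(2)*conj(-1) + 2*(2)*conj(-1)]
      = (1/8)[(10) + (10) + (-4) + (-4) + (-4)] = 8/8 = 1
  <chi_rho, chi_3> = (1/8)[1*(10)*conj(1) + 1*(10)*conj(1) + 2*(-2)*conj(-1) + 2*(2)*conj(1) + 2*(2)*conj(-1)]
      = (1/8)[(10) + (10) + (4) + (4) + (-4)] = 24/8 = 3
  <chi_rho, chi_4> = (1/8)[1*(10)*conj(1) + 1*(10)*conj(1) + 2*(-2)*conj(-1) + 2*(2)*conj(-1) + 2*(2)*conj(1)]
      = (1/8)[(10) + (10) + (4) + (-4) + (4)] = 24/8 = 3
  <chi_rho, chi_5> = (1/8)[1*(10)*conj(2) + 1*(10)*conj(-2) + 2*(-2)*conj(0) + 2*(2)*conj(0) + 2*(2)*conj(0)]
      = (1/8)[(20) + (-20) + (0) + (0) + (0)] = 0/8 = 0
Dimension check: dim(rho) = sum (mult * dim) = 3*1 + 1*1 + 3*1 + 3*1 + 0*2 = 10 = chi_rho(e) = 10.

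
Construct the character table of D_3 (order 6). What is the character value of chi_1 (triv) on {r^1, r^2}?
Conjugacy classes: {e} of size 1, {r^1, r^2} of size 2, {s, sr, ..., sr^2} of size 3.
Character table:
  irrep \ class              {e} (size 1)  {r^1, r^2} (size 2)  {s, sr, ..., sr^2} (size 3)
  chi_1 (triv)               1             1                    1                          
  chi_2 (sign: r->1, s->-1)  1             1                    -1                         
  chi_3 (2d, j=1)            2             -1                   0                          

Spot check: chi_1 (triv) on {r^1, r^2} = 1.

Reasoning: D_3 has order 2*3 = 6 with 3 conjugacy classes, hence 3 irreducibles. Sum of squared dims 1 + 1 + 4 = 6 = |G|. Linear characters come from the abelianisation; the 2-dimensional irreps have character r^k -> 2*cos(2*pi*j*k/3), reflections -> 0.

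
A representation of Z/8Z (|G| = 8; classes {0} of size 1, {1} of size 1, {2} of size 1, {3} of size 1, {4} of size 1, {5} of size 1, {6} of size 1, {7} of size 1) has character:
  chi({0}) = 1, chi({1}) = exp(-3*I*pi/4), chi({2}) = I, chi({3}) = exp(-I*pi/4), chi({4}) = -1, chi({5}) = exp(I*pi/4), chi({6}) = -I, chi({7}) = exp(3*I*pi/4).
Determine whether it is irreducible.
Irreducible: <chi, chi> = 1.

Justification: <chi, chi> = (1/|G|) sum_C |C| * |chi(C)|^2 = (1/8)[1*|1|^2 + 1*|exp(-3*I*pi/4)|^2 + 1*|I|^2 + 1*|exp(-I*pi/4)|^2 + 1*|-1|^2 + 1*|exp(I*pi/4)|^2 + 1*|-I|^2 + 1*|exp(3*I*pi/4)|^2]
  = (1/8)[(1) + (1) + (1) + (1) + (1) + (1) + (1) + (1)] = 8/8 = 1.
(Exp terms are combined using exp(i*s)*conj(exp(i*t)) = exp(i*(s-t)), and sums of them are collapsed using the identity that for every m > 1 the m distinct m-th roots of unity sum to 0, e.g. 1 + exp(2*I*pi/3) + exp(-2*I*pi/3) = 0.)
A character is irreducible iff <chi, chi> = 1, so this representation is irreducible.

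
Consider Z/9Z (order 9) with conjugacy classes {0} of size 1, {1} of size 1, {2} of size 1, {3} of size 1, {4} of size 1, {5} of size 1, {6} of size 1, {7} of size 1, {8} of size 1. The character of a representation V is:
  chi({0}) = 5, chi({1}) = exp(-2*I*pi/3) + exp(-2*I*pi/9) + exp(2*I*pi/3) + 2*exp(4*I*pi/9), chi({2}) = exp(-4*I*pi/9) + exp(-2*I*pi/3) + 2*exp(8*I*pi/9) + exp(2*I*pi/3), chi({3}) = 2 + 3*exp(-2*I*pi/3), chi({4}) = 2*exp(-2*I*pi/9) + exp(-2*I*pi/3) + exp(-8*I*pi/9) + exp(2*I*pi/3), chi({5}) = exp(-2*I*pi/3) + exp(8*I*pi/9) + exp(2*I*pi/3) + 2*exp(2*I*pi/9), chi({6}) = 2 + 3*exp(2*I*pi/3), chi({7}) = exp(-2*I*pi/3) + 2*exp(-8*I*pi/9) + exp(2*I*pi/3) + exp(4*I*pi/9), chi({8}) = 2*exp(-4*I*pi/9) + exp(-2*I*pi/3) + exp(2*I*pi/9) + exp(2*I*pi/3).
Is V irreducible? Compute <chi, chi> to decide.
Not irreducible (reducible): <chi, chi> = 7 > 1.

<chi, chi> = (1/|G|) sum_C |C| * |chi(C)|^2 = (1/9)[1*|5|^2 + 1*|exp(-2*I*pi/3) + exp(-2*I*pi/9) + exp(2*I*pi/3) + 2*exp(4*I*pi/9)|^2 + 1*|exp(-4*I*pi/9) + exp(-2*I*pi/3) + 2*exp(8*I*pi/9) + exp(2*I*pi/3)|^2 + 1*|2 + 3*exp(-2*I*pi/3)|^2 + 1*|2*exp(-2*I*pi/9) + exp(-2*I*pi/3) + exp(-8*I*pi/9) + exp(2*I*pi/3)|^2 + 1*|exp(-2*I*pi/3) + exp(8*I*pi/9) + exp(2*I*pi/3) + 2*exp(2*I*pi/9)|^2 + 1*|2 + 3*exp(2*I*pi/3)|^2 + 1*|exp(-2*I*pi/3) + 2*exp(-8*I*pi/9) + exp(2*I*pi/3) + exp(4*I*pi/9)|^2 + 1*|2*exp(-4*I*pi/9) + exp(-2*I*pi/3) + exp(2*I*pi/9) + exp(2*I*pi/3)|^2]
  = (1/9)[(25) + (7 + 3*exp(-2*I*pi/3) + 2*exp(-2*I*pi/9) + 3*exp(-8*I*pi/9) + exp(-4*I*pi/9) + exp(4*I*pi/9) + 3*exp(8*I*pi/9) + 2*exp(2*I*pi/9) + 3*exp(2*I*pi/3)) + (7 + 3*exp(-2*I*pi/3) + 2*exp(-4*I*pi/9) + 3*exp(-2*I*pi/9) + exp(-8*I*pi/9) + exp(8*I*pi/9) + 3*exp(2*I*pi/9) + 2*exp(4*I*pi/9) + 3*exp(2*I*pi/3)) + (7) + (7 + 3*exp(-4*I*pi/9) + 3*exp(-2*I*pi/3) + 2*exp(-8*I*pi/9) + exp(-2*I*pi/9) + exp(2*I*pi/9) + 2*exp(8*I*pi/9) + 3*exp(2*I*pi/3) + 3*exp(4*I*pi/9)) + (7 + 3*exp(-4*I*pi/9) + 3*exp(-2*I*pi/3) + 2*exp(-8*I*pi/9) + exp(-2*I*pi/9) + exp(2*I*pi/9) + 2*exp(8*I*pi/9) + 3*exp(2*I*pi/3) + 3*exp(4*I*pi/9)) + (7) + (7 + 3*exp(-2*I*pi/3) + 2*exp(-4*I*pi/9) + 3*exp(-2*I*pi/9) + exp(-8*I*pi/9) + exp(8*I*pi/9) + 3*exp(2*I*pi/9) + 2*exp(4*I*pi/9) + 3*exp(2*I*pi/3)) + (7 + 3*exp(-2*I*pi/3) + 2*exp(-2*I*pi/9) + 3*exp(-8*I*pi/9) + exp(-4*I*pi/9) + exp(4*I*pi/9) + 3*exp(8*I*pi/9) + 2*exp(2*I*pi/9) + 3*exp(2*I*pi/3))] = 63/9 = 7.
(Exp terms are combined using exp(i*s)*conj(exp(i*t)) = exp(i*(s-t)), and sums of them are collapsed using the identity that for every m > 1 the m distinct m-th roots of unity sum to 0, e.g. 1 + exp(2*I*pi/3) + exp(-2*I*pi/3) = 0.)
A character is irreducible iff <chi, chi> = 1, so this representation is reducible.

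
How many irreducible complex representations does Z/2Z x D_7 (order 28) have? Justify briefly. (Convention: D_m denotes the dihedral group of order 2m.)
10

Justification: The number of irreducible complex representations of a finite group equals its number of conjugacy classes. For a direct product, #classes(G x H) = #classes(G) * #classes(H). Z/2Z has 2 classes (abelian), D_7 has 5 classes, so 2 * 5 = 10, so Z/2Z x D_7 (order 28) has exactly 10 irreducible complex representations.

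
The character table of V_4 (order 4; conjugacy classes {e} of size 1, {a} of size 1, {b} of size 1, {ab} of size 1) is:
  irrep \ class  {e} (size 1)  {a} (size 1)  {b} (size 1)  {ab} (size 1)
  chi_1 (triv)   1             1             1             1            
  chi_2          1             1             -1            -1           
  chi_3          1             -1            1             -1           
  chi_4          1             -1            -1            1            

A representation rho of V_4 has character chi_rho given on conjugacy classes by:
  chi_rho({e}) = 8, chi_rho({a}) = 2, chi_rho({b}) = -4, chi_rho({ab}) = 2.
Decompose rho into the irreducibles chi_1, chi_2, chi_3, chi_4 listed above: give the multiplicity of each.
Multiplicities: chi_1: 2, chi_2: 3, chi_3: 0, chi_4: 3.

Solution. Use <chi_rho, chi> = (1/|G|) sum_C |C| * chi_rho(C) * conj(chi(C)) with |G| = 4 for each irreducible chi in the table:
  <chi_rho, chi_1> = (1/4)[1*(8)*conj(1) + 1*(2)*conj(1) + 1*(-4)*conj(1) + 1*(2)*conj(1)]
      = (1/4)[(8) + (2) + (-4) + (2)] = 8/4 = 2
  <chi_rho, chi_2> = (1/4)[1*(8)*conj(1) + 1*(2)*conj(1) + 1*(-4)*conj(-1) + 1*(2)*conj(-1)]
      = (1/4)[(8) + (2) + (4) + (-2)] = 12/4 = 3
  <chi_rho, chi_3> = (1/4)[1*(8)*conj(1) + 1*(2)*conj(-1) + 1*(-4)*conj(1) + 1*(2)*conj(-1)]
      = (1/4)[(8) + (-2) + (-4) + (-2)] = 0/4 = 0
  <chi_rho, chi_4> = (1/4)[1*(8)*conj(1) + 1*(2)*conj(-1) + 1*(-4)*conj(-1) + 1*(2)*conj(1)]
      = (1/4)[(8) + (-2) + (4) + (2)] = 12/4 = 3
Dimension check: dim(rho) = sum (mult * dim) = 2*1 + 3*1 + 0*1 + 3*1 = 8 = chi_rho(e) = 8.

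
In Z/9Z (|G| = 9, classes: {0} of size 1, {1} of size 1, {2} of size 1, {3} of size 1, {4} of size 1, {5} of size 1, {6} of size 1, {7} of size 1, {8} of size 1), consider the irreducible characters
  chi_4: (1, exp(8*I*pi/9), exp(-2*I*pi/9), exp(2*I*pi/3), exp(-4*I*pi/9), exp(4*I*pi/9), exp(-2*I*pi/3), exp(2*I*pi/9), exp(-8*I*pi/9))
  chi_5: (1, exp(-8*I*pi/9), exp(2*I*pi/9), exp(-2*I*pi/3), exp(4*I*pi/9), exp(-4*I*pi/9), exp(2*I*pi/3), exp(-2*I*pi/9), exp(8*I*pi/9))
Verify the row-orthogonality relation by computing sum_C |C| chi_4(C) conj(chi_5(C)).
Sum = 0; so <chi_4, chi_5> = 0 (distinct irreducibles are orthogonal).

Working: Compute term by term over conjugacy classes (|C| * chi_4(C) * conj(chi_5(C))):
  1*(1)*conj(1) + 1*(exp(8*I*pi/9))*conj(exp(-8*I*pi/9)) + 1*(exp(-2*I*pi/9))*conj(exp(2*I*pi/9)) + 1*(exp(2*I*pi/3))*conj(exp(-2*I*pi/3)) + 1*(exp(-4*I*pi/9))*conj(exp(4*I*pi/9)) + 1*(exp(4*I*pi/9))*conj(exp(-4*I*pi/9)) + 1*(exp(-2*I*pi/3))*conj(exp(2*I*pi/3)) + 1*(exp(2*I*pi/9))*conj(exp(-2*I*pi/9)) + 1*(exp(-8*I*pi/9))*conj(exp(8*I*pi/9))
  = (1) + (exp(-2*I*pi/9)) + (exp(-4*I*pi/9)) + (exp(-2*I*pi/3)) + (exp(-8*I*pi/9)) + (exp(8*I*pi/9)) + (exp(2*I*pi/3)) + (exp(4*I*pi/9)) + (exp(2*I*pi/9))
  = 0.
(Exp terms are combined using exp(i*s)*conj(exp(i*t)) = exp(i*(s-t)), and sums of them are collapsed using the identity that for every m > 1 the m distinct m-th roots of unity sum to 0, e.g. 1 + exp(2*I*pi/3) + exp(-2*I*pi/3) = 0.)
Dividing by |G| = 9 gives 0/9 = 0, matching the row-orthogonality relation <chi_4, chi_5> = [chi_4 = chi_5].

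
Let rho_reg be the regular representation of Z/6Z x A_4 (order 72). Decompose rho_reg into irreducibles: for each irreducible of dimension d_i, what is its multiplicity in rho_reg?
Each irreducible V_i of dimension d_i appears with multiplicity d_i, i.e. rho_reg = (direct sum over all irreducibles V_i) d_i V_i. The irreducible dimensions for Z/6Z x A_4 are 1, 1, 1, 1, 1, 1, 1, 1, 1, 1, 1, 1, 1, 1, 1, 1, 1, 1, 3, 3, 3, 3, 3, 3: 18 irreducibles of dimension 1, each with multiplicity 1; 6 irreducibles of dimension 3, each with multiplicity 3. Total dimension 18*1*1 + 6*3*3 = 72 = |G|.

Reasoning: General theorem: in the regular representation of a finite group G, each irreducible appears with multiplicity equal to its dimension. Check: dim(rho_reg) = sum d_i^2 = 1 + 1 + 1 + 1 + 1 + 1 + 1 + 1 + 1 + 1 + 1 + 1 + 1 + 1 + 1 + 1 + 1 + 1 + 9 + 9 + 9 + 9 + 9 + 9 = 72 = |G|.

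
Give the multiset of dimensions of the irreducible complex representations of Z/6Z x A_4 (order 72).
Dimensions: 1, 1, 1, 1, 1, 1, 1, 1, 1, 1, 1, 1, 1, 1, 1, 1, 1, 1, 3, 3, 3, 3, 3, 3

Justification: There are 24 irreducibles (= number of conjugacy classes). Their dimensions d_i satisfy sum d_i^2 = |G| = 72: 1 + 1 + 1 + 1 + 1 + 1 + 1 + 1 + 1 + 1 + 1 + 1 + 1 + 1 + 1 + 1 + 1 + 1 + 9 + 9 + 9 + 9 + 9 + 9 = 72. (For the product with Z/6Z: each of the 6 1-dim characters of Z/6Z tensors with each irrep of A_4, giving 6 copies of each A_4-dimension.)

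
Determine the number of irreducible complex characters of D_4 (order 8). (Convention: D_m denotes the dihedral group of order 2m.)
5

Working: The number of irreducible complex representations of a finite group equals its number of conjugacy classes. D_4 has 5 conjugacy classes (n/2 + 3 for n even), so D_4 (order 8) has exactly 5 irreducible complex representations.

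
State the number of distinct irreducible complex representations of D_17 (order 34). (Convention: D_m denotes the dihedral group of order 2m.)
10

The number of irreducible complex representations of a finite group equals its number of conjugacy classes. D_17 has 10 conjugacy classes ((n+3)/2 for n odd), so D_17 (order 34) has exactly 10 irreducible complex representations.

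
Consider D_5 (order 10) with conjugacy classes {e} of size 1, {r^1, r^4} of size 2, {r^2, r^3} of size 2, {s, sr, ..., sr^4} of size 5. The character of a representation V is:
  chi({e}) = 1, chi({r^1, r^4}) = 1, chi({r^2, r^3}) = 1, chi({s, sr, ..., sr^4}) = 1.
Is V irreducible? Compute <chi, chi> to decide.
Irreducible: <chi, chi> = 1.

Reasoning: <chi, chi> = (1/|G|) sum_C |C| * |chi(C)|^2 = (1/10)[1*|1|^2 + 2*|1|^2 + 2*|1|^2 + 5*|1|^2]
  = (1/10)[(1) + (2) + (2) + (5)] = 10/10 = 1.
A character is irreducible iff <chi, chi> = 1, so this representation is irreducible.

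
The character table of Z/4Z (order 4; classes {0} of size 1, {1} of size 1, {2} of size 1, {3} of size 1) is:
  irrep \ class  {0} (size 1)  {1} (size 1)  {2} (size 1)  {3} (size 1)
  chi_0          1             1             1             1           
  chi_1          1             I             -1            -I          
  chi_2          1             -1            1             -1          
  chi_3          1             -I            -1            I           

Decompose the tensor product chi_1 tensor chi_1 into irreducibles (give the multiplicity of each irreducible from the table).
chi_1 tensor chi_1 = chi_2 (all other irreducibles have multiplicity 0).

Reasoning: The character of a tensor product is the pointwise product (chi_1 * chi_1)(C) = chi_1(C) * chi_1(C):
  {0}: (1)*(1), {1}: (I)*(I), {2}: (-1)*(-1), {3}: (-I)*(-I)
so (chi_1 * chi_1) takes values
  {0} -> 1, {1} -> -1, {2} -> 1, {3} -> -1.
Now take the inner product of this character with each irreducible chi from the table, <chi_1*chi_1, chi> = (1/4) sum_C |C| (chi_1*chi_1)(C) conj(chi(C)):
  <chi_1*chi_1, chi_0> = (1/4)[1*(1)*conj(1) + 1*(-1)*conj(1) + 1*(1)*conj(1) + 1*(-1)*conj(1)]
      = (1/4)[(1) + (-1) + (1) + (-1)] = 0/4 = 0
  <chi_1*chi_1, chi_1> = (1/4)[1*(1)*conj(1) + 1*(-1)*conj(I) + 1*(1)*conj(-1) + 1*(-1)*conj(-I)]
      = (1/4)[(1) + (I) + (-1) + (-I)] = 0/4 = 0
  <chi_1*chi_1, chi_2> = (1/4)[1*(1)*conj(1) + 1*(-1)*conj(-1) + 1*(1)*conj(1) + 1*(-1)*conj(-1)]
      = (1/4)[(1) + (1) + (1) + (1)] = 4/4 = 1
  <chi_1*chi_1, chi_3> = (1/4)[1*(1)*conj(1) + 1*(-1)*conj(-I) + 1*(1)*conj(-1) + 1*(-1)*conj(I)]
      = (1/4)[(1) + (-I) + (-1) + (I)] = 0/4 = 0
(Exp terms are combined using exp(i*s)*conj(exp(i*t)) = exp(i*(s-t)), and sums of them are collapsed using the identity that for every m > 1 the m distinct m-th roots of unity sum to 0, e.g. 1 + exp(2*I*pi/3) + exp(-2*I*pi/3) = 0.)
Hence the multiplicities are chi_2: 1. Dimension check: dim(chi_1)*dim(chi_1) = 1*1 = 1 and sum (mult * dim) = 1*1 = 1.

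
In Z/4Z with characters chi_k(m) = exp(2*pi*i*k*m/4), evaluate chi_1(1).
chi_1(1) = zeta_4^1 = I

chi_1(1) = zeta_4^(1*1) = zeta_4^1. Since zeta_4^4 = 1, this equals zeta_4^1 = exp(2*pi*i*1/4) = I.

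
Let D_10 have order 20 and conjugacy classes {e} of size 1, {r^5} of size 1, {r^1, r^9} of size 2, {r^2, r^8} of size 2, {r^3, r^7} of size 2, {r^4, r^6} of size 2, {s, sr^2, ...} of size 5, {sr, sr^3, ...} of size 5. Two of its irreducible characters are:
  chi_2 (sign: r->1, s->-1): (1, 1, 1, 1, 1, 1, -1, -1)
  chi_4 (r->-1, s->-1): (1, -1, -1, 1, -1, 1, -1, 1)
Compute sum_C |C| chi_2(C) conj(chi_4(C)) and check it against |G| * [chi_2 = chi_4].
Sum = 0; so <chi_2, chi_4> = 0 (distinct irreducibles are orthogonal).

Explanation: Compute term by term over conjugacy classes (|C| * chi_2(C) * conj(chi_4(C))):
  1*(1)*conj(1) + 1*(1)*conj(-1) + 2*(1)*conj(-1) + 2*(1)*conj(1) + 2*(1)*conj(-1) + 2*(1)*conj(1) + 5*(-1)*conj(-1) + 5*(-1)*conj(1)
  = (1) + (-1) + (-2) + (2) + (-2) + (2) + (5) + (-5)
  = 0.
Dividing by |G| = 20 gives 0/20 = 0, matching the row-orthogonality relation <chi_2, chi_4> = [chi_2 = chi_4].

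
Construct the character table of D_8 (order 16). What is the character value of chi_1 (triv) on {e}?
Conjugacy classes: {e} of size 1, {r^4} of size 1, {r^1, r^7} of size 2, {r^2, r^6} of size 2, {r^3, r^5} of size 2, {s, sr^2, ...} of size 4, {sr, sr^3, ...} of size 4.
Character table:
  irrep \ class              {e} (size 1)  {r^4} (size 1)  {r^1, r^7} (size 2)  {r^2, r^6} (size 2)  {r^3, r^5} (size 2)  {s, sr^2, ...} (size 4)  {sr, sr^3, ...} (size 4)
  chi_1 (triv)               1             1               1                    1                    1                    1                        1                       
  chi_2 (sign: r->1, s->-1)  1             1               1                    1                    1                    -1                       -1                      
  chi_3 (r->-1, s->1)        1             1               -1                   1                    -1                   1                        -1                      
  chi_4 (r->-1, s->-1)       1             1               -1                   1                    -1                   -1                       1                       
  chi_5 (2d, j=1)            2             -2              sqrt(2)              0                    -sqrt(2)             0                        0                       
  chi_6 (2d, j=2)            2             2               0                    -2                   0                    0                        0                       
  chi_7 (2d, j=3)            2             -2              -sqrt(2)             0                    sqrt(2)              0                        0                       

Spot check: chi_1 (triv) on {e} = 1.

Explanation: D_8 has order 2*8 = 16 with 7 conjugacy classes, hence 7 irreducibles. Sum of squared dims 1 + 1 + 1 + 1 + 4 + 4 + 4 = 16 = |G|. Linear characters come from the abelianisation; the 2-dimensional irreps have character r^k -> 2*cos(2*pi*j*k/8), reflections -> 0.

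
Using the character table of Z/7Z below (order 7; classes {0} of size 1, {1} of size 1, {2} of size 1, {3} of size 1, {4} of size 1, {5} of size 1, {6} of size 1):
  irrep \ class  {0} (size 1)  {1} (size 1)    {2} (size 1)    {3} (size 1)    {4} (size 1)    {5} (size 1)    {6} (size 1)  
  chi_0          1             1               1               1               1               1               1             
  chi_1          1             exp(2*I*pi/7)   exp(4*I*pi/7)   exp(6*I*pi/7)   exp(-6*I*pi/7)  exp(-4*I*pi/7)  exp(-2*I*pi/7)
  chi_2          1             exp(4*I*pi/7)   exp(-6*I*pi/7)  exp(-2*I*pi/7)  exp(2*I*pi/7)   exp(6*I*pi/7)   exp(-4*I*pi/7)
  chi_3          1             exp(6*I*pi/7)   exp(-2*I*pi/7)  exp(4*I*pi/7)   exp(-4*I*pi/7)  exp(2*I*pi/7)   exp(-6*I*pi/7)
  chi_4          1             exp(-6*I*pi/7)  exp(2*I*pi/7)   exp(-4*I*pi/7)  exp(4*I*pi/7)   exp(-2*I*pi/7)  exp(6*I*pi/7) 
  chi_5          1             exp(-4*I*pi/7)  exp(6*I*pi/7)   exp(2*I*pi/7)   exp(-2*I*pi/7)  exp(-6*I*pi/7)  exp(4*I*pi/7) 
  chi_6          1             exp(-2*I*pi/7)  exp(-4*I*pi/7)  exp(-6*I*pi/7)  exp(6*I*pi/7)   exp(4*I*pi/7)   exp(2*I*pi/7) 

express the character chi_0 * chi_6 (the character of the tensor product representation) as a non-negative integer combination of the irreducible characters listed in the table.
chi_0 tensor chi_6 = chi_6 (all other irreducibles have multiplicity 0).

Argument: The character of a tensor product is the pointwise product (chi_0 * chi_6)(C) = chi_0(C) * chi_6(C):
  {0}: (1)*(1), {1}: (1)*(exp(-2*I*pi/7)), {2}: (1)*(exp(-4*I*pi/7)), {3}: (1)*(exp(-6*I*pi/7)), {4}: (1)*(exp(6*I*pi/7)), {5}: (1)*(exp(4*I*pi/7)), {6}: (1)*(exp(2*I*pi/7))
so (chi_0 * chi_6) takes values
  {0} -> 1, {1} -> exp(-2*I*pi/7), {2} -> exp(-4*I*pi/7), {3} -> exp(-6*I*pi/7), {4} -> exp(6*I*pi/7), {5} -> exp(4*I*pi/7), {6} -> exp(2*I*pi/7).
Now take the inner product of this character with each irreducible chi from the table, <chi_0*chi_6, chi> = (1/7) sum_C |C| (chi_0*chi_6)(C) conj(chi(C)):
  <chi_0*chi_6, chi_0> = (1/7)[1*(1)*conj(1) + 1*(exp(-2*I*pi/7))*conj(1) + 1*(exp(-4*I*pi/7))*conj(1) + 1*(exp(-6*I*pi/7))*conj(1) + 1*(exp(6*I*pi/7))*conj(1) + 1*(exp(4*I*pi/7))*conj(1) + 1*(exp(2*I*pi/7))*conj(1)]
      = (1/7)[(1) + (exp(-2*I*pi/7)) + (exp(-4*I*pi/7)) + (exp(-6*I*pi/7)) + (exp(6*I*pi/7)) + (exp(4*I*pi/7)) + (exp(2*I*pi/7))] = 0/7 = 0
  <chi_0*chi_6, chi_1> = (1/7)[1*(1)*conj(1) + 1*(exp(-2*I*pi/7))*conj(exp(2*I*pi/7)) + 1*(exp(-4*I*pi/7))*conj(exp(4*I*pi/7)) + 1*(exp(-6*I*pi/7))*conj(exp(6*I*pi/7)) + 1*(exp(6*I*pi/7))*conj(exp(-6*I*pi/7)) + 1*(exp(4*I*pi/7))*conj(exp(-4*I*pi/7)) + 1*(exp(2*I*pi/7))*conj(exp(-2*I*pi/7))]
      = (1/7)[(1) + (exp(-4*I*pi/7)) + (exp(6*I*pi/7)) + (exp(2*I*pi/7)) + (exp(-2*I*pi/7)) + (exp(-6*I*pi/7)) + (exp(4*I*pi/7))] = 0/7 = 0
  <chi_0*chi_6, chi_2> = (1/7)[1*(1)*conj(1) + 1*(exp(-2*I*pi/7))*conj(exp(4*I*pi/7)) + 1*(exp(-4*I*pi/7))*conj(exp(-6*I*pi/7)) + 1*(exp(-6*I*pi/7))*conj(exp(-2*I*pi/7)) + 1*(exp(6*I*pi/7))*conj(exp(2*I*pi/7)) + 1*(exp(4*I*pi/7))*conj(exp(6*I*pi/7)) + 1*(exp(2*I*pi/7))*conj(exp(-4*I*pi/7))]
      = (1/7)[(1) + (exp(-6*I*pi/7)) + (exp(2*I*pi/7)) + (exp(-4*I*pi/7)) + (exp(4*I*pi/7)) + (exp(-2*I*pi/7)) + (exp(6*I*pi/7))] = 0/7 = 0
  <chi_0*chi_6, chi_3> = (1/7)[1*(1)*conj(1) + 1*(exp(-2*I*pi/7))*conj(exp(6*I*pi/7)) + 1*(exp(-4*I*pi/7))*conj(exp(-2*I*pi/7)) + 1*(exp(-6*I*pi/7))*conj(exp(4*I*pi/7)) + 1*(exp(6*I*pi/7))*conj(exp(-4*I*pi/7)) + 1*(exp(4*I*pi/7))*conj(exp(2*I*pi/7)) + 1*(exp(2*I*pi/7))*conj(exp(-6*I*pi/7))]
      = (1/7)[(1) + (exp(6*I*pi/7)) + (exp(-2*I*pi/7)) + (exp(4*I*pi/7)) + (exp(-4*I*pi/7)) + (exp(2*I*pi/7)) + (exp(-6*I*pi/7))] = 0/7 = 0
  <chi_0*chi_6, chi_4> = (1/7)[1*(1)*conj(1) + 1*(exp(-2*I*pi/7))*conj(exp(-6*I*pi/7)) + 1*(exp(-4*I*pi/7))*conj(exp(2*I*pi/7)) + 1*(exp(-6*I*pi/7))*conj(exp(-4*I*pi/7)) + 1*(exp(6*I*pi/7))*conj(exp(4*I*pi/7)) + 1*(exp(4*I*pi/7))*conj(exp(-2*I*pi/7)) + 1*(exp(2*I*pi/7))*conj(exp(6*I*pi/7))]
      = (1/7)[(1) + (exp(4*I*pi/7)) + (exp(-6*I*pi/7)) + (exp(-2*I*pi/7)) + (exp(2*I*pi/7)) + (exp(6*I*pi/7)) + (exp(-4*I*pi/7))] = 0/7 = 0
  <chi_0*chi_6, chi_5> = (1/7)[1*(1)*conj(1) + 1*(exp(-2*I*pi/7))*conj(exp(-4*I*pi/7)) + 1*(exp(-4*I*pi/7))*conj(exp(6*I*pi/7)) + 1*(exp(-6*I*pi/7))*conj(exp(2*I*pi/7)) + 1*(exp(6*I*pi/7))*conj(exp(-2*I*pi/7)) + 1*(exp(4*I*pi/7))*conj(exp(-6*I*pi/7)) + 1*(exp(2*I*pi/7))*conj(exp(4*I*pi/7))]
      = (1/7)[(1) + (exp(2*I*pi/7)) + (exp(4*I*pi/7)) + (exp(6*I*pi/7)) + (exp(-6*I*pi/7)) + (exp(-4*I*pi/7)) + (exp(-2*I*pi/7))] = 0/7 = 0
  <chi_0*chi_6, chi_6> = (1/7)[1*(1)*conj(1) + 1*(exp(-2*I*pi/7))*conj(exp(-2*I*pi/7)) + 1*(exp(-4*I*pi/7))*conj(exp(-4*I*pi/7)) + 1*(exp(-6*I*pi/7))*conj(exp(-6*I*pi/7)) + 1*(exp(6*I*pi/7))*conj(exp(6*I*pi/7)) + 1*(exp(4*I*pi/7))*conj(exp(4*I*pi/7)) + 1*(exp(2*I*pi/7))*conj(exp(2*I*pi/7))]
      = (1/7)[(1) + (1) + (1) + (1) + (1) + (1) + (1)] = 7/7 = 1
(Exp terms are combined using exp(i*s)*conj(exp(i*t)) = exp(i*(s-t)), and sums of them are collapsed using the identity that for every m > 1 the m distinct m-th roots of unity sum to 0, e.g. 1 + exp(2*I*pi/3) + exp(-2*I*pi/3) = 0.)
Hence the multiplicities are chi_6: 1. Dimension check: dim(chi_0)*dim(chi_6) = 1*1 = 1 and sum (mult * dim) = 1*1 = 1.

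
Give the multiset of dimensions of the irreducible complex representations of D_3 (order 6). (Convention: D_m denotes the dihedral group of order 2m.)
Dimensions: 1, 1, 2

Justification: There are 3 irreducibles (= number of conjugacy classes). Their dimensions d_i satisfy sum d_i^2 = |G| = 6: 1 + 1 + 4 = 6.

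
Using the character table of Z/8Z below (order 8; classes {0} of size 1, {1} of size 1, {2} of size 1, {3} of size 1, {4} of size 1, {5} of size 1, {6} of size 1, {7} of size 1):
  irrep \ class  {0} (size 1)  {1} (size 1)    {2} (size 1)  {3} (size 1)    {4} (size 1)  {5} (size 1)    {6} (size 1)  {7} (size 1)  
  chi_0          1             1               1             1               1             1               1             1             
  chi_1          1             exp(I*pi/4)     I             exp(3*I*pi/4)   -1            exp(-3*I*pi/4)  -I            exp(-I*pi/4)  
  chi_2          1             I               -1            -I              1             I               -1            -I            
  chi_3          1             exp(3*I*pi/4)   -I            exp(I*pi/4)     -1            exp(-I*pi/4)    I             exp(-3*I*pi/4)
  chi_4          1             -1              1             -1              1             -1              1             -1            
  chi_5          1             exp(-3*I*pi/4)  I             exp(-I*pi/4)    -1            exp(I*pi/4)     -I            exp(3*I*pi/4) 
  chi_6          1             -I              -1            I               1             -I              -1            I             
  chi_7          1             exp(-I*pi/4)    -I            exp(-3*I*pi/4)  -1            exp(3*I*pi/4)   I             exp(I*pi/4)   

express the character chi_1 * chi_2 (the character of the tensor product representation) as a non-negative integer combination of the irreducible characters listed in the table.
chi_1 tensor chi_2 = chi_3 (all other irreducibles have multiplicity 0).

Details: The character of a tensor product is the pointwise product (chi_1 * chi_2)(C) = chi_1(C) * chi_2(C):
  {0}: (1)*(1), {1}: (exp(I*pi/4))*(I), {2}: (I)*(-1), {3}: (exp(3*I*pi/4))*(-I), {4}: (-1)*(1), {5}: (exp(-3*I*pi/4))*(I), {6}: (-I)*(-1), {7}: (exp(-I*pi/4))*(-I)
so (chi_1 * chi_2) takes values
  {0} -> 1, {1} -> exp(3*I*pi/4), {2} -> -I, {3} -> -exp(-3*I*pi/4), {4} -> -1, {5} -> exp(-I*pi/4), {6} -> I, {7} -> -exp(I*pi/4).
Now take the inner product of this character with each irreducible chi from the table, <chi_1*chi_2, chi> = (1/8) sum_C |C| (chi_1*chi_2)(C) conj(chi(C)):
  <chi_1*chi_2, chi_0> = (1/8)[1*(1)*conj(1) + 1*(exp(3*I*pi/4))*conj(1) + 1*(-I)*conj(1) + 1*(-exp(-3*I*pi/4))*conj(1) + 1*(-1)*conj(1) + 1*(exp(-I*pi/4))*conj(1) + 1*(I)*conj(1) + 1*(-exp(I*pi/4))*conj(1)]
      = (1/8)[(1) + (exp(3*I*pi/4)) + (-I) + (-exp(-3*I*pi/4)) + (-1) + (exp(-I*pi/4)) + (I) + (-exp(I*pi/4))] = 0/8 = 0
  <chi_1*chi_2, chi_1> = (1/8)[1*(1)*conj(1) + 1*(exp(3*I*pi/4))*conj(exp(I*pi/4)) + 1*(-I)*conj(I) + 1*(-exp(-3*I*pi/4))*conj(exp(3*I*pi/4)) + 1*(-1)*conj(-1) + 1*(exp(-I*pi/4))*conj(exp(-3*I*pi/4)) + 1*(I)*conj(-I) + 1*(-exp(I*pi/4))*conj(exp(-I*pi/4))]
      = (1/8)[(1) + (I) + (-1) + (-I) + (1) + (I) + (-1) + (-I)] = 0/8 = 0
  <chi_1*chi_2, chi_2> = (1/8)[1*(1)*conj(1) + 1*(exp(3*I*pi/4))*conj(I) + 1*(-I)*conj(-1) + 1*(-exp(-3*I*pi/4))*conj(-I) + 1*(-1)*conj(1) + 1*(exp(-I*pi/4))*conj(I) + 1*(I)*conj(-1) + 1*(-exp(I*pi/4))*conj(-I)]
      = (1/8)[(1) + (-exp(-3*I*pi/4)) + (I) + (-exp(-I*pi/4)) + (-1) + (-exp(I*pi/4)) + (-I) + (-exp(3*I*pi/4))] = 0/8 = 0
  <chi_1*chi_2, chi_3> = (1/8)[1*(1)*conj(1) + 1*(exp(3*I*pi/4))*conj(exp(3*I*pi/4)) + 1*(-I)*conj(-I) + 1*(-exp(-3*I*pi/4))*conj(exp(I*pi/4)) + 1*(-1)*conj(-1) + 1*(exp(-I*pi/4))*conj(exp(-I*pi/4)) + 1*(I)*conj(I) + 1*(-exp(I*pi/4))*conj(exp(-3*I*pi/4))]
      = (1/8)[(1) + (1) + (1) + (1) + (1) + (1) + (1) + (1)] = 8/8 = 1
  <chi_1*chi_2, chi_4> = (1/8)[1*(1)*conj(1) + 1*(exp(3*I*pi/4))*conj(-1) + 1*(-I)*conj(1) + 1*(-exp(-3*I*pi/4))*conj(-1) + 1*(-1)*conj(1) + 1*(exp(-I*pi/4))*conj(-1) + 1*(I)*conj(1) + 1*(-exp(I*pi/4))*conj(-1)]
      = (1/8)[(1) + (-exp(3*I*pi/4)) + (-I) + (exp(-3*I*pi/4)) + (-1) + (-exp(-I*pi/4)) + (I) + (exp(I*pi/4))] = 0/8 = 0
  <chi_1*chi_2, chi_5> = (1/8)[1*(1)*conj(1) + 1*(exp(3*I*pi/4))*conj(exp(-3*I*pi/4)) + 1*(-I)*conj(I) + 1*(-exp(-3*I*pi/4))*conj(exp(-I*pi/4)) + 1*(-1)*conj(-1) + 1*(exp(-I*pi/4))*conj(exp(I*pi/4)) + 1*(I)*conj(-I) + 1*(-exp(I*pi/4))*conj(exp(3*I*pi/4))]
      = (1/8)[(1) + (-I) + (-1) + (I) + (1) + (-I) + (-1) + (I)] = 0/8 = 0
  <chi_1*chi_2, chi_6> = (1/8)[1*(1)*conj(1) + 1*(exp(3*I*pi/4))*conj(-I) + 1*(-I)*conj(-1) + 1*(-exp(-3*I*pi/4))*conj(I) + 1*(-1)*conj(1) + 1*(exp(-I*pi/4))*conj(-I) + 1*(I)*conj(-1) + 1*(-exp(I*pi/4))*conj(I)]
      = (1/8)[(1) + (exp(-3*I*pi/4)) + (I) + (exp(-I*pi/4)) + (-1) + (exp(I*pi/4)) + (-I) + (exp(3*I*pi/4))] = 0/8 = 0
  <chi_1*chi_2, chi_7> = (1/8)[1*(1)*conj(1) + 1*(exp(3*I*pi/4))*conj(exp(-I*pi/4)) + 1*(-I)*conj(-I) + 1*(-exp(-3*I*pi/4))*conj(exp(-3*I*pi/4)) + 1*(-1)*conj(-1) + 1*(exp(-I*pi/4))*conj(exp(3*I*pi/4)) + 1*(I)*conj(I) + 1*(-exp(I*pi/4))*conj(exp(I*pi/4))]
      = (1/8)[(1) + (-1) + (1) + (-1) + (1) + (-1) + (1) + (-1)] = 0/8 = 0
(Exp terms are combined using exp(i*s)*conj(exp(i*t)) = exp(i*(s-t)), and sums of them are collapsed using the identity that for every m > 1 the m distinct m-th roots of unity sum to 0, e.g. 1 + exp(2*I*pi/3) + exp(-2*I*pi/3) = 0.)
Hence the multiplicities are chi_3: 1. Dimension check: dim(chi_1)*dim(chi_2) = 1*1 = 1 and sum (mult * dim) = 1*1 = 1.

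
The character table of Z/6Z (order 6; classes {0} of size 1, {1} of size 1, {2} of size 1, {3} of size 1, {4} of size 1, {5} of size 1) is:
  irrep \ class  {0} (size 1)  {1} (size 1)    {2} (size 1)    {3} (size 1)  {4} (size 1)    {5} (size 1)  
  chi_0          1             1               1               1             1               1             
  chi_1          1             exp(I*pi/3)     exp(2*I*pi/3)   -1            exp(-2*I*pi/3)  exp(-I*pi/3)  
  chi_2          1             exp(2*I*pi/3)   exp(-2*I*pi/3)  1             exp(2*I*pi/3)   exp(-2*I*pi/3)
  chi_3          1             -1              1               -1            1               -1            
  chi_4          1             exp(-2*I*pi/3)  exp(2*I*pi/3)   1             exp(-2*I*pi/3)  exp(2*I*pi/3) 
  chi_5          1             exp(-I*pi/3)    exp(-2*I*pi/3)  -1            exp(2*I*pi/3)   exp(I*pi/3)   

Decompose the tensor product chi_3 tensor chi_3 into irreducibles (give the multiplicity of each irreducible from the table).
chi_3 tensor chi_3 = chi_0 (all other irreducibles have multiplicity 0).

Proof sketch: The character of a tensor product is the pointwise product (chi_3 * chi_3)(C) = chi_3(C) * chi_3(C):
  {0}: (1)*(1), {1}: (-1)*(-1), {2}: (1)*(1), {3}: (-1)*(-1), {4}: (1)*(1), {5}: (-1)*(-1)
so (chi_3 * chi_3) takes values
  {0} -> 1, {1} -> 1, {2} -> 1, {3} -> 1, {4} -> 1, {5} -> 1.
Now take the inner product of this character with each irreducible chi from the table, <chi_3*chi_3, chi> = (1/6) sum_C |C| (chi_3*chi_3)(C) conj(chi(C)):
  <chi_3*chi_3, chi_0> = (1/6)[1*(1)*conj(1) + 1*(1)*conj(1) + 1*(1)*conj(1) + 1*(1)*conj(1) + 1*(1)*conj(1) + 1*(1)*conj(1)]
      = (1/6)[(1) + (1) + (1) + (1) + (1) + (1)] = 6/6 = 1
  <chi_3*chi_3, chi_1> = (1/6)[1*(1)*conj(1) + 1*(1)*conj(exp(I*pi/3)) + 1*(1)*conj(exp(2*I*pi/3)) + 1*(1)*conj(-1) + 1*(1)*conj(exp(-2*I*pi/3)) + 1*(1)*conj(exp(-I*pi/3))]
      = (1/6)[(1) + (exp(-I*pi/3)) + (exp(-2*I*pi/3)) + (-1) + (exp(2*I*pi/3)) + (exp(I*pi/3))] = 0/6 = 0
  <chi_3*chi_3, chi_2> = (1/6)[1*(1)*conj(1) + 1*(1)*conj(exp(2*I*pi/3)) + 1*(1)*conj(exp(-2*I*pi/3)) + 1*(1)*conj(1) + 1*(1)*conj(exp(2*I*pi/3)) + 1*(1)*conj(exp(-2*I*pi/3))]
      = (1/6)[(1) + (exp(-2*I*pi/3)) + (exp(2*I*pi/3)) + (1) + (exp(-2*I*pi/3)) + (exp(2*I*pi/3))] = 0/6 = 0
  <chi_3*chi_3, chi_3> = (1/6)[1*(1)*conj(1) + 1*(1)*conj(-1) + 1*(1)*conj(1) + 1*(1)*conj(-1) + 1*(1)*conj(1) + 1*(1)*conj(-1)]
      = (1/6)[(1) + (-1) + (1) + (-1) + (1) + (-1)] = 0/6 = 0
  <chi_3*chi_3, chi_4> = (1/6)[1*(1)*conj(1) + 1*(1)*conj(exp(-2*I*pi/3)) + 1*(1)*conj(exp(2*I*pi/3)) + 1*(1)*conj(1) + 1*(1)*conj(exp(-2*I*pi/3)) + 1*(1)*conj(exp(2*I*pi/3))]
      = (1/6)[(1) + (exp(2*I*pi/3)) + (exp(-2*I*pi/3)) + (1) + (exp(2*I*pi/3)) + (exp(-2*I*pi/3))] = 0/6 = 0
  <chi_3*chi_3, chi_5> = (1/6)[1*(1)*conj(1) + 1*(1)*conj(exp(-I*pi/3)) + 1*(1)*conj(exp(-2*I*pi/3)) + 1*(1)*conj(-1) + 1*(1)*conj(exp(2*I*pi/3)) + 1*(1)*conj(exp(I*pi/3))]
      = (1/6)[(1) + (exp(I*pi/3)) + (exp(2*I*pi/3)) + (-1) + (exp(-2*I*pi/3)) + (exp(-I*pi/3))] = 0/6 = 0
(Exp terms are combined using exp(i*s)*conj(exp(i*t)) = exp(i*(s-t)), and sums of them are collapsed using the identity that for every m > 1 the m distinct m-th roots of unity sum to 0, e.g. 1 + exp(2*I*pi/3) + exp(-2*I*pi/3) = 0.)
Hence the multiplicities are chi_0: 1. Dimension check: dim(chi_3)*dim(chi_3) = 1*1 = 1 and sum (mult * dim) = 1*1 = 1.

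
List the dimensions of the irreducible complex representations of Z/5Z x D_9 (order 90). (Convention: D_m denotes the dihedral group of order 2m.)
Dimensions: 1, 1, 1, 1, 1, 1, 1, 1, 1, 1, 2, 2, 2, 2, 2, 2, 2, 2, 2, 2, 2, 2, 2, 2, 2, 2, 2, 2, 2, 2

Argument: There are 30 irreducibles (= number of conjugacy classes). Their dimensions d_i satisfy sum d_i^2 = |G| = 90: 1 + 1 + 1 + 1 + 1 + 1 + 1 + 1 + 1 + 1 + 4 + 4 + 4 + 4 + 4 + 4 + 4 + 4 + 4 + 4 + 4 + 4 + 4 + 4 + 4 + 4 + 4 + 4 + 4 + 4 = 90. (For the product with Z/5Z: each of the 5 1-dim characters of Z/5Z tensors with each irrep of D_9, giving 5 copies of each D_9-dimension.)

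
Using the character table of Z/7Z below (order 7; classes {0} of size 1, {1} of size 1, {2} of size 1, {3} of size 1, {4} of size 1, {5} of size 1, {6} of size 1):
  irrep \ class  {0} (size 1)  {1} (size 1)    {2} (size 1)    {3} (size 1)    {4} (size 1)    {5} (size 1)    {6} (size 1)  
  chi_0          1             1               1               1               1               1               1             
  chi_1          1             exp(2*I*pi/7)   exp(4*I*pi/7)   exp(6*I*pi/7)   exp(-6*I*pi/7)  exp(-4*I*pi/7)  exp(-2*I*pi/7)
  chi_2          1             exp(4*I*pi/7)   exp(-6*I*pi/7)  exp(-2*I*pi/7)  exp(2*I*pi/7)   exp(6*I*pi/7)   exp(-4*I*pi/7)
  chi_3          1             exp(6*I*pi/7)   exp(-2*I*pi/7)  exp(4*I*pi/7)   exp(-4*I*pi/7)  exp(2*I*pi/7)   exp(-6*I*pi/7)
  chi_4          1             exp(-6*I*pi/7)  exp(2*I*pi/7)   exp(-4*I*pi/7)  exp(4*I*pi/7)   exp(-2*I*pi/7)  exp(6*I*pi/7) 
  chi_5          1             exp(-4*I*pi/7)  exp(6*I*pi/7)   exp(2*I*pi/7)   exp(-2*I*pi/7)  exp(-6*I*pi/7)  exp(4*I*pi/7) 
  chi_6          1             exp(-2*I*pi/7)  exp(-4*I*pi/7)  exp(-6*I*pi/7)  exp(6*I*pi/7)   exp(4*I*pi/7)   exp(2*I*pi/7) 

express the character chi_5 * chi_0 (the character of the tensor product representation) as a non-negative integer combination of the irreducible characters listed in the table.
chi_5 tensor chi_0 = chi_5 (all other irreducibles have multiplicity 0).

Details: The character of a tensor product is the pointwise product (chi_5 * chi_0)(C) = chi_5(C) * chi_0(C):
  {0}: (1)*(1), {1}: (exp(-4*I*pi/7))*(1), {2}: (exp(6*I*pi/7))*(1), {3}: (exp(2*I*pi/7))*(1), {4}: (exp(-2*I*pi/7))*(1), {5}: (exp(-6*I*pi/7))*(1), {6}: (exp(4*I*pi/7))*(1)
so (chi_5 * chi_0) takes values
  {0} -> 1, {1} -> exp(-4*I*pi/7), {2} -> exp(6*I*pi/7), {3} -> exp(2*I*pi/7), {4} -> exp(-2*I*pi/7), {5} -> exp(-6*I*pi/7), {6} -> exp(4*I*pi/7).
Now take the inner product of this character with each irreducible chi from the table, <chi_5*chi_0, chi> = (1/7) sum_C |C| (chi_5*chi_0)(C) conj(chi(C)):
  <chi_5*chi_0, chi_0> = (1/7)[1*(1)*conj(1) + 1*(exp(-4*I*pi/7))*conj(1) + 1*(exp(6*I*pi/7))*conj(1) + 1*(exp(2*I*pi/7))*conj(1) + 1*(exp(-2*I*pi/7))*conj(1) + 1*(exp(-6*I*pi/7))*conj(1) + 1*(exp(4*I*pi/7))*conj(1)]
      = (1/7)[(1) + (exp(-4*I*pi/7)) + (exp(6*I*pi/7)) + (exp(2*I*pi/7)) + (exp(-2*I*pi/7)) + (exp(-6*I*pi/7)) + (exp(4*I*pi/7))] = 0/7 = 0
  <chi_5*chi_0, chi_1> = (1/7)[1*(1)*conj(1) + 1*(exp(-4*I*pi/7))*conj(exp(2*I*pi/7)) + 1*(exp(6*I*pi/7))*conj(exp(4*I*pi/7)) + 1*(exp(2*I*pi/7))*conj(exp(6*I*pi/7)) + 1*(exp(-2*I*pi/7))*conj(exp(-6*I*pi/7)) + 1*(exp(-6*I*pi/7))*conj(exp(-4*I*pi/7)) + 1*(exp(4*I*pi/7))*conj(exp(-2*I*pi/7))]
      = (1/7)[(1) + (exp(-6*I*pi/7)) + (exp(2*I*pi/7)) + (exp(-4*I*pi/7)) + (exp(4*I*pi/7)) + (exp(-2*I*pi/7)) + (exp(6*I*pi/7))] = 0/7 = 0
  <chi_5*chi_0, chi_2> = (1/7)[1*(1)*conj(1) + 1*(exp(-4*I*pi/7))*conj(exp(4*I*pi/7)) + 1*(exp(6*I*pi/7))*conj(exp(-6*I*pi/7)) + 1*(exp(2*I*pi/7))*conj(exp(-2*I*pi/7)) + 1*(exp(-2*I*pi/7))*conj(exp(2*I*pi/7)) + 1*(exp(-6*I*pi/7))*conj(exp(6*I*pi/7)) + 1*(exp(4*I*pi/7))*conj(exp(-4*I*pi/7))]
      = (1/7)[(1) + (exp(6*I*pi/7)) + (exp(-2*I*pi/7)) + (exp(4*I*pi/7)) + (exp(-4*I*pi/7)) + (exp(2*I*pi/7)) + (exp(-6*I*pi/7))] = 0/7 = 0
  <chi_5*chi_0, chi_3> = (1/7)[1*(1)*conj(1) + 1*(exp(-4*I*pi/7))*conj(exp(6*I*pi/7)) + 1*(exp(6*I*pi/7))*conj(exp(-2*I*pi/7)) + 1*(exp(2*I*pi/7))*conj(exp(4*I*pi/7)) + 1*(exp(-2*I*pi/7))*conj(exp(-4*I*pi/7)) + 1*(exp(-6*I*pi/7))*conj(exp(2*I*pi/7)) + 1*(exp(4*I*pi/7))*conj(exp(-6*I*pi/7))]
      = (1/7)[(1) + (exp(4*I*pi/7)) + (exp(-6*I*pi/7)) + (exp(-2*I*pi/7)) + (exp(2*I*pi/7)) + (exp(6*I*pi/7)) + (exp(-4*I*pi/7))] = 0/7 = 0
  <chi_5*chi_0, chi_4> = (1/7)[1*(1)*conj(1) + 1*(exp(-4*I*pi/7))*conj(exp(-6*I*pi/7)) + 1*(exp(6*I*pi/7))*conj(exp(2*I*pi/7)) + 1*(exp(2*I*pi/7))*conj(exp(-4*I*pi/7)) + 1*(exp(-2*I*pi/7))*conj(exp(4*I*pi/7)) + 1*(exp(-6*I*pi/7))*conj(exp(-2*I*pi/7)) + 1*(exp(4*I*pi/7))*conj(exp(6*I*pi/7))]
      = (1/7)[(1) + (exp(2*I*pi/7)) + (exp(4*I*pi/7)) + (exp(6*I*pi/7)) + (exp(-6*I*pi/7)) + (exp(-4*I*pi/7)) + (exp(-2*I*pi/7))] = 0/7 = 0
  <chi_5*chi_0, chi_5> = (1/7)[1*(1)*conj(1) + 1*(exp(-4*I*pi/7))*conj(exp(-4*I*pi/7)) + 1*(exp(6*I*pi/7))*conj(exp(6*I*pi/7)) + 1*(exp(2*I*pi/7))*conj(exp(2*I*pi/7)) + 1*(exp(-2*I*pi/7))*conj(exp(-2*I*pi/7)) + 1*(exp(-6*I*pi/7))*conj(exp(-6*I*pi/7)) + 1*(exp(4*I*pi/7))*conj(exp(4*I*pi/7))]
      = (1/7)[(1) + (1) + (1) + (1) + (1) + (1) + (1)] = 7/7 = 1
  <chi_5*chi_0, chi_6> = (1/7)[1*(1)*conj(1) + 1*(exp(-4*I*pi/7))*conj(exp(-2*I*pi/7)) + 1*(exp(6*I*pi/7))*conj(exp(-4*I*pi/7)) + 1*(exp(2*I*pi/7))*conj(exp(-6*I*pi/7)) + 1*(exp(-2*I*pi/7))*conj(exp(6*I*pi/7)) + 1*(exp(-6*I*pi/7))*conj(exp(4*I*pi/7)) + 1*(exp(4*I*pi/7))*conj(exp(2*I*pi/7))]
      = (1/7)[(1) + (exp(-2*I*pi/7)) + (exp(-4*I*pi/7)) + (exp(-6*I*pi/7)) + (exp(6*I*pi/7)) + (exp(4*I*pi/7)) + (exp(2*I*pi/7))] = 0/7 = 0
(Exp terms are combined using exp(i*s)*conj(exp(i*t)) = exp(i*(s-t)), and sums of them are collapsed using the identity that for every m > 1 the m distinct m-th roots of unity sum to 0, e.g. 1 + exp(2*I*pi/3) + exp(-2*I*pi/3) = 0.)
Hence the multiplicities are chi_5: 1. Dimension check: dim(chi_5)*dim(chi_0) = 1*1 = 1 and sum (mult * dim) = 1*1 = 1.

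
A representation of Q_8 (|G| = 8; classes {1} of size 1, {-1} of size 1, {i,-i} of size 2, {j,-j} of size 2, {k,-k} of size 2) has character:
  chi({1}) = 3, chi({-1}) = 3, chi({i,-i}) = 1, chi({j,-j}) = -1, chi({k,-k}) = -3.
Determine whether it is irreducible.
Not irreducible (reducible): <chi, chi> = 5 > 1.

<chi, chi> = (1/|G|) sum_C |C| * |chi(C)|^2 = (1/8)[1*|3|^2 + 1*|3|^2 + 2*|1|^2 + 2*|-1|^2 + 2*|-3|^2]
  = (1/8)[(9) + (9) + (2) + (2) + (18)] = 40/8 = 5.
A character is irreducible iff <chi, chi> = 1, so this representation is reducible.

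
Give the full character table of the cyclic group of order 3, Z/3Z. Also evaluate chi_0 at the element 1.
Character table of Z/3Z (irreps indexed chi_0,...,chi_2 with chi_k(m) = zeta_3^(k*m), zeta_3 = exp(2*pi*i/3)):
  irrep \ class  {0} (size 1)  {1} (size 1)    {2} (size 1)  
  chi_0          1             1               1             
  chi_1          1             exp(2*I*pi/3)   exp(-2*I*pi/3)
  chi_2          1             exp(-2*I*pi/3)  exp(2*I*pi/3) 

Spot check: chi_0(1) = zeta_3^(0*1) = zeta_3^0 = 1.

Justification: Z/3Z is abelian, so all 3 irreducible complex representations are 1-dimensional. They are given by chi_k(m) = zeta_3^(k*m) for k = 0,...,2. Row orthogonality: sum_m chi_k(m) conj(chi_l(m)) = 3 * [k = l].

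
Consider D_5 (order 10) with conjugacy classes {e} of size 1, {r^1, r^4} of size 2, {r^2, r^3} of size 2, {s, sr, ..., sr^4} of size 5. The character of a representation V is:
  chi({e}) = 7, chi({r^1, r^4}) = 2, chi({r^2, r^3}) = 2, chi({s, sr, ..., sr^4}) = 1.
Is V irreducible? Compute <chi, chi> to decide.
Not irreducible (reducible): <chi, chi> = 7 > 1.

Solution. <chi, chi> = (1/|G|) sum_C |C| * |chi(C)|^2 = (1/10)[1*|7|^2 + 2*|2|^2 + 2*|2|^2 + 5*|1|^2]
  = (1/10)[(49) + (8) + (8) + (5)] = 70/10 = 7.
A character is irreducible iff <chi, chi> = 1, so this representation is reducible.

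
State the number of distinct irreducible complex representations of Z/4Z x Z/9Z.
36

Derivation: The number of irreducible complex representations of a finite group equals its number of conjugacy classes. Z/4Z x Z/9Z is abelian of order 36, so every element is its own conjugacy class: 36 classes, so Z/4Z x Z/9Z (order 36) has exactly 36 irreducible complex representations.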